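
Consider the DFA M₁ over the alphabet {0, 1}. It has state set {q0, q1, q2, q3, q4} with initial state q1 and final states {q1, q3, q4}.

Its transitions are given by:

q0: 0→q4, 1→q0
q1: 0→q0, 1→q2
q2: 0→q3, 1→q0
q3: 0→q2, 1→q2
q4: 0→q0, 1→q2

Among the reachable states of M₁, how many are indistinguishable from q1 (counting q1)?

All states are reachable from the start state.
P0 = {q1,q3,q4} | {q0,q2}.
The partition is now stable with 2 blocks: {q1,q3,q4} | {q0,q2}.
The equivalence class containing q1 is {q1,q3,q4}, of size 3.

3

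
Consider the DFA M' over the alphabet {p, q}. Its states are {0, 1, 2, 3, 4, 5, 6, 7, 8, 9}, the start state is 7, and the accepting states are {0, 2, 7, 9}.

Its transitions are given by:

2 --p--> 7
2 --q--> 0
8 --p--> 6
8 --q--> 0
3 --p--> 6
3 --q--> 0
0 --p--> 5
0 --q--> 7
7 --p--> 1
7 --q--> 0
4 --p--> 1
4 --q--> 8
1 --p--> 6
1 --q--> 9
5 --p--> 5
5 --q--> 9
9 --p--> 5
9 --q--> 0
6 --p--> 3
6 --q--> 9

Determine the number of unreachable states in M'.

BFS from 7 reaches {0, 1, 3, 5, 6, 7, 9}; the 3 state(s) 2, 4, 8 are never visited.

3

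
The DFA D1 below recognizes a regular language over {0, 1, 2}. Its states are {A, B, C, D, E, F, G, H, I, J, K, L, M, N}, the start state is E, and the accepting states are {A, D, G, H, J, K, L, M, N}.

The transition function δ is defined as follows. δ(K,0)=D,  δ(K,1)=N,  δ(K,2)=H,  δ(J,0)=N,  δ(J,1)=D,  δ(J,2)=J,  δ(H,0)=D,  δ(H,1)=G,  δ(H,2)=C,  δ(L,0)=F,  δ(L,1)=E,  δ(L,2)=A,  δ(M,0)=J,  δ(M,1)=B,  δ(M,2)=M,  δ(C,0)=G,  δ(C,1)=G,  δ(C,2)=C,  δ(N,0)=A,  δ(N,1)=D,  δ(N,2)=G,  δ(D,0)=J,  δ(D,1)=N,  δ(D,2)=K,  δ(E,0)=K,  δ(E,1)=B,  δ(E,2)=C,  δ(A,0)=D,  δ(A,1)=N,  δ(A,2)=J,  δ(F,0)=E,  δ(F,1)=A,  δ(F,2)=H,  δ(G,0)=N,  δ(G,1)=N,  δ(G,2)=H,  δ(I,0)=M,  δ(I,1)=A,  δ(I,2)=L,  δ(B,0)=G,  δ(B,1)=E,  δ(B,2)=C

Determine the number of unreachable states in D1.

4

No path from E leads to F, I, L, M; the other 10 states are all reachable.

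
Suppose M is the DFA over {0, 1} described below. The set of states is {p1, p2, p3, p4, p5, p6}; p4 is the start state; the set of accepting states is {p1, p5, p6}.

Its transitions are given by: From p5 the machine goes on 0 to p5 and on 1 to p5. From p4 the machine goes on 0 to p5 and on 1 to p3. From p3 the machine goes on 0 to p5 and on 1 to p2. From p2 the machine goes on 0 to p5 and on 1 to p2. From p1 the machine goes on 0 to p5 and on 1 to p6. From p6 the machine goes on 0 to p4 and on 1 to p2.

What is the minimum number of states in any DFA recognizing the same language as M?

2

States {p1,p6} cannot be reached from the start state, so discard them.
Start with accepting vs non-accepting: {p5} | {p2,p3,p4}.
The partition is now stable with 2 blocks: {p5} | {p2,p3,p4}.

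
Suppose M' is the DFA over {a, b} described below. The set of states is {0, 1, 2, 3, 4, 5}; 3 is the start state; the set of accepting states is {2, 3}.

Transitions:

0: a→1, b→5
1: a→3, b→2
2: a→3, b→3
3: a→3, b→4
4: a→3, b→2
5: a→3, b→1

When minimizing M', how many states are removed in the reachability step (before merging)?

No path from 3 leads to 0, 1, 5; the other 3 states are all reachable.

3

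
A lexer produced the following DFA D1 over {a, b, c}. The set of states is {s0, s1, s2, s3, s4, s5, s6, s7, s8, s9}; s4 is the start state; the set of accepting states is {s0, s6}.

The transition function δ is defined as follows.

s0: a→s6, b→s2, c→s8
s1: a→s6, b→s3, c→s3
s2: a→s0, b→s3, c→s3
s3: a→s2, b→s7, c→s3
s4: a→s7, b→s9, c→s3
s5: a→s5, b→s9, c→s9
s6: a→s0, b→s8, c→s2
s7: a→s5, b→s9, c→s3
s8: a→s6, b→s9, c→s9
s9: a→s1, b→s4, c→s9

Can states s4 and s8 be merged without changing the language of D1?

No

P0 = {s0,s6} | {s1,s2,s3,s4,s5,s7,s8,s9}.
Split {s1,s2,s3,s4,s5,s7,s8,s9} by δ(·,a) → {s3,s4,s5,s7,s9} and {s1,s2,s8}.
Split {s3,s4,s5,s7,s9} by δ(·,a) → {s4,s5,s7} and {s3,s9}.
No further refinement is possible. Final partition (4 blocks): {s0,s6} | {s4,s5,s7} | {s1,s2,s8} | {s3,s9}.
s4 and s8 end up in different blocks, so they are distinguishable. For instance, the string 'a' is accepted from only s8.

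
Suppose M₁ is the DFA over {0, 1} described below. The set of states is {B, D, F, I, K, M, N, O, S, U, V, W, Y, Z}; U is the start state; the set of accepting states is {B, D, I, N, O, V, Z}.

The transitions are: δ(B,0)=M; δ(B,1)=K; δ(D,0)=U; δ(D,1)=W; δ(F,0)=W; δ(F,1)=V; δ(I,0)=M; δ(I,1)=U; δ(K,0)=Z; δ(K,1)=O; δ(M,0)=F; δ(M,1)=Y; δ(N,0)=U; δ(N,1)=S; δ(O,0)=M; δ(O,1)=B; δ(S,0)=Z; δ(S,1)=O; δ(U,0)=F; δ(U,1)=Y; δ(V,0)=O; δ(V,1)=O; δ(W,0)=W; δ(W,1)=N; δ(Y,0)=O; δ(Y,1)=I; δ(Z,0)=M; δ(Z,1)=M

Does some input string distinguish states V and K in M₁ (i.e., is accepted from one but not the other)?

Yes

Reachable states from the start: {B,F,I,K,M,N,O,S,U,V,W,Y,Z}. Unreachable: {D} — drop them.
Initial partition by acceptance: {B,I,N,O,V,Z} | {F,K,M,S,U,W,Y}.
Refine {B,I,N,O,V,Z} on symbol 0: members go to different blocks, giving {B,I,N,O,Z} and {V}.
Refine {B,I,N,O,Z} on symbol 1: members go to different blocks, giving {B,I,N,Z} and {O}.
Refine {F,K,M,S,U,W,Y} on symbol 0: members go to different blocks, giving {F,M,U,W} and {K,S} and {Y}.
Split {B,I,N,Z} by δ(·,1) → {I,Z} and {B,N}.
Split {F,M,U,W} by δ(·,1) → {M,U} and {F} and {W}.
No further refinement is possible. Final partition (9 blocks): {I,Z} | {M,U} | {V} | {O} | {K,S} | {Y} | {B,N} | {F} | {W}.
V and K end up in different blocks, so they are distinguishable. For instance, the string 'ε' is accepted from only V.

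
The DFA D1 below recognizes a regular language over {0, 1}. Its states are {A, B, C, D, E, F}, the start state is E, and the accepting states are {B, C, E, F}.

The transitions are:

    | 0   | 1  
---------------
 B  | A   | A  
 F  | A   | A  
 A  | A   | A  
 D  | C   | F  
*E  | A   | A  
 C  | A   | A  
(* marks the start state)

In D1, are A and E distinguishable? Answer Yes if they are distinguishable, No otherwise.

Yes

Reachable states from the start: {A,E}. Unreachable: {B,C,D,F} — drop them.
Start with accepting vs non-accepting: {E} | {A}.
The partition is now stable with 2 blocks: {E} | {A}.
A and E end up in different blocks, so they are distinguishable. For instance, the string 'ε' is accepted from only E.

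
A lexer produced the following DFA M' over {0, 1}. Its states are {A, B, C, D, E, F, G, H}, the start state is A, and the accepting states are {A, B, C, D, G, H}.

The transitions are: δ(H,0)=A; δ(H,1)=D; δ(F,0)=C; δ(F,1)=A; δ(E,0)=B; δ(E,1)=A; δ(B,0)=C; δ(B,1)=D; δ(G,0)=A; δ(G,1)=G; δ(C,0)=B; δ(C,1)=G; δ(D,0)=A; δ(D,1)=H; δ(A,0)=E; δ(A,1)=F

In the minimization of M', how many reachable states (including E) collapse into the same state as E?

P0 = {A,B,C,D,G,H} | {E,F}.
Refine {A,B,C,D,G,H} on symbol 0: members go to different blocks, giving {B,C,D,G,H} and {A}.
Refine {B,C,D,G,H} on symbol 0: members go to different blocks, giving {D,G,H} and {B,C}.
No further refinement is possible. Final partition (4 blocks): {D,G,H} | {E,F} | {A} | {B,C}.
The equivalence class containing E is {E,F}, of size 2.

2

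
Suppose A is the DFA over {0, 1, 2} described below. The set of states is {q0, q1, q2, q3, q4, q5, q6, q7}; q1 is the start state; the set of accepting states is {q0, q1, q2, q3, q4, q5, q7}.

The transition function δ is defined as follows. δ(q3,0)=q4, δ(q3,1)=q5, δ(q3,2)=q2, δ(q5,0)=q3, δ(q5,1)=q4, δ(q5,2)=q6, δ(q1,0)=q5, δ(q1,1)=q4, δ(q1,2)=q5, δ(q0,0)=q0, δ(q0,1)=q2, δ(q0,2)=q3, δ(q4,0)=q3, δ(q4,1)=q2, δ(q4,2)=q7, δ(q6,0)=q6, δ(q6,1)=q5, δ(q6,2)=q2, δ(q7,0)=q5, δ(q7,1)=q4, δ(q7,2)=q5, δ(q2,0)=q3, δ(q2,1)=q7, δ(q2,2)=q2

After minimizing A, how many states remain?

States {q0} cannot be reached from the start state, so discard them.
Initial partition by acceptance: {q1,q2,q3,q4,q5,q7} | {q6}.
On input 2, block {q1,q2,q3,q4,q5,q7} splits into {q1,q2,q3,q4,q7} and {q5}.
Split {q1,q2,q3,q4,q7} by δ(·,0) → {q2,q3,q4} and {q1,q7}.
On input 1, block {q2,q3,q4} splits into {q2} and {q3} and {q4}.
Stable partition: {q2} | {q6} | {q5} | {q1,q7} | {q3} | {q4} — 6 equivalence classes.

6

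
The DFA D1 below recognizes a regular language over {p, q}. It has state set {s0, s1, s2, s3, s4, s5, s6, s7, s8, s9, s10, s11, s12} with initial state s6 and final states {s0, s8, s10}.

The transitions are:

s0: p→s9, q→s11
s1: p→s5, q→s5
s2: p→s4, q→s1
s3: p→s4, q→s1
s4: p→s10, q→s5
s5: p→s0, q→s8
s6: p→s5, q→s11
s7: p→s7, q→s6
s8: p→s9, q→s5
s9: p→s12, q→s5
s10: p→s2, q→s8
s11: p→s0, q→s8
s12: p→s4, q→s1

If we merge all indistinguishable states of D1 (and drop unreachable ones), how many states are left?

7

States {s3,s7} cannot be reached from the start state, so discard them.
Initial partition by acceptance: {s0,s8,s10} | {s1,s2,s4,s5,s6,s9,s11,s12}.
Refine {s0,s8,s10} on symbol q: members go to different blocks, giving {s0,s8} and {s10}.
On input p, block {s1,s2,s4,s5,s6,s9,s11,s12} splits into {s1,s2,s6,s9,s12} and {s5,s11} and {s4}.
Split {s1,s2,s6,s9,s12} by δ(·,p) → {s1,s6} and {s2,s12} and {s9}.
Stable partition: {s0,s8} | {s1,s6} | {s10} | {s5,s11} | {s4} | {s2,s12} | {s9} — 7 equivalence classes.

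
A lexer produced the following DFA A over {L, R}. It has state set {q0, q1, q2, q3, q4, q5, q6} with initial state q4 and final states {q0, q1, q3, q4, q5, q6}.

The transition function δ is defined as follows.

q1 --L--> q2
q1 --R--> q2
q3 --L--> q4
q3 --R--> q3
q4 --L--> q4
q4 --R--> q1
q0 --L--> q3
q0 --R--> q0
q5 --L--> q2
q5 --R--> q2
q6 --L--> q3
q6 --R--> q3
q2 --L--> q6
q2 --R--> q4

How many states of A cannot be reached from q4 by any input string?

2

Starting at q4 and following transitions, the reachable set is {q1, q2, q3, q4, q6}. That leaves q0, q5 unreachable — 2 in total.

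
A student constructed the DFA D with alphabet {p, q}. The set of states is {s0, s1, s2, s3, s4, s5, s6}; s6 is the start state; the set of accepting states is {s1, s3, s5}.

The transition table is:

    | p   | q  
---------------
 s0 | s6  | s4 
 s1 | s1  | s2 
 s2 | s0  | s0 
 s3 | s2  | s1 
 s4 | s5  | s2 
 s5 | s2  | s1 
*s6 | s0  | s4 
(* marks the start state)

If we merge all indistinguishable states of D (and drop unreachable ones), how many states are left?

Reachable states from the start: {s0,s1,s2,s4,s5,s6}. Unreachable: {s3} — drop them.
Initial partition by acceptance: {s1,s5} | {s0,s2,s4,s6}.
Refine {s1,s5} on symbol p: members go to different blocks, giving {s1} and {s5}.
Split {s0,s2,s4,s6} by δ(·,p) → {s0,s2,s6} and {s4}.
Split {s0,s2,s6} by δ(·,q) → {s0,s6} and {s2}.
No further refinement is possible. Final partition (5 blocks): {s1} | {s0,s6} | {s5} | {s4} | {s2}.

5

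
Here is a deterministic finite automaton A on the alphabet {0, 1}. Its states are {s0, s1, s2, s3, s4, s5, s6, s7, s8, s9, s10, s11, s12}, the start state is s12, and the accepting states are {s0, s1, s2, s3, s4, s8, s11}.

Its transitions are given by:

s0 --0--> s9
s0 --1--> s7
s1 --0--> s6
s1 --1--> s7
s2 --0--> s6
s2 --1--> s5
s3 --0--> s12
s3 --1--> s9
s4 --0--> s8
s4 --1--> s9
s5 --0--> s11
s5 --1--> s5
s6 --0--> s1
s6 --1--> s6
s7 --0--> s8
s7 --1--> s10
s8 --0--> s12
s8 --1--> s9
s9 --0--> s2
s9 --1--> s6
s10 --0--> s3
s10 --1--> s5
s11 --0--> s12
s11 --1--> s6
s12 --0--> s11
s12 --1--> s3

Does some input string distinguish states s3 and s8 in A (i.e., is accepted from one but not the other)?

No

Reachable states from the start: {s1,s2,s3,s5,s6,s7,s8,s9,s10,s11,s12}. Unreachable: {s0,s4} — drop them.
Start with accepting vs non-accepting: {s1,s2,s3,s8,s11} | {s5,s6,s7,s9,s10,s12}.
On input 1, block {s5,s6,s7,s9,s10,s12} splits into {s5,s6,s7,s9,s10} and {s12}.
Refine {s1,s2,s3,s8,s11} on symbol 0: members go to different blocks, giving {s3,s8,s11} and {s1,s2}.
Refine {s5,s6,s7,s9,s10} on symbol 0: members go to different blocks, giving {s5,s7,s10} and {s6,s9}.
Stable partition: {s3,s8,s11} | {s5,s7,s10} | {s12} | {s1,s2} | {s6,s9} — 5 equivalence classes.
s3 and s8 lie in the same block of the stable partition, so they are equivalent — no string distinguishes them.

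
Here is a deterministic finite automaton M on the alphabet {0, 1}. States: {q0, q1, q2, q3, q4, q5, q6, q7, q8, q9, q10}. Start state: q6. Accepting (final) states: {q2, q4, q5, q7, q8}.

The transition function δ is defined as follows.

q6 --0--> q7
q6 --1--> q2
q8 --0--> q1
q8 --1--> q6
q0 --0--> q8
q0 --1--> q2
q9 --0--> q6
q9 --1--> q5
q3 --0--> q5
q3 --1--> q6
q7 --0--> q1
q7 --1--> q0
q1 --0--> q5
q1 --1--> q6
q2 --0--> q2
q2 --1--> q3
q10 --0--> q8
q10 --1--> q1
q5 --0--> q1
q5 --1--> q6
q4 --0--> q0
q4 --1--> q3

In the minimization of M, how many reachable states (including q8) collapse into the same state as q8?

3

Reachable states from the start: {q0,q1,q2,q3,q5,q6,q7,q8}. Unreachable: {q4,q9,q10} — drop them.
Initial partition by acceptance: {q2,q5,q7,q8} | {q0,q1,q3,q6}.
On input 0, block {q2,q5,q7,q8} splits into {q5,q7,q8} and {q2}.
Refine {q0,q1,q3,q6} on symbol 1: members go to different blocks, giving {q0,q6} and {q1,q3}.
The partition is now stable with 4 blocks: {q5,q7,q8} | {q0,q6} | {q2} | {q1,q3}.
The equivalence class containing q8 is {q5,q7,q8}, of size 3.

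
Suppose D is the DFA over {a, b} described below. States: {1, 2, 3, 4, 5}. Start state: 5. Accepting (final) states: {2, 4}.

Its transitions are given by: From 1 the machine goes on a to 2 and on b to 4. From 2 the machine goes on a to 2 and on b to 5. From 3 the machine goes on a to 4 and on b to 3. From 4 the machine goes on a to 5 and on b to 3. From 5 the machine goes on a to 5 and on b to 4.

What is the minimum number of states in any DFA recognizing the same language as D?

Reachable states from the start: {3,4,5}. Unreachable: {1,2} — drop them.
Initial partition by acceptance: {4} | {3,5}.
On input a, block {3,5} splits into {3} and {5}.
Stable partition: {4} | {3} | {5} — 3 equivalence classes.

3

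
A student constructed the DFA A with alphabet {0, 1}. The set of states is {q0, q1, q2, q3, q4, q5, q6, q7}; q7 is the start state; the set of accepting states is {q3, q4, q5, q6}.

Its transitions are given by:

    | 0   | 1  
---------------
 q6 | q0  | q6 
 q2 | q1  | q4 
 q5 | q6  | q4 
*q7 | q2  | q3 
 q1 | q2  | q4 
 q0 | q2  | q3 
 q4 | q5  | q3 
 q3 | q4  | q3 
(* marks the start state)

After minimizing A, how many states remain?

All states are reachable from the start state.
Initial partition by acceptance: {q3,q4,q5,q6} | {q0,q1,q2,q7}.
Split {q3,q4,q5,q6} by δ(·,0) → {q3,q4,q5} and {q6}.
Refine {q3,q4,q5} on symbol 0: members go to different blocks, giving {q3,q4} and {q5}.
On input 0, block {q3,q4} splits into {q3} and {q4}.
On input 1, block {q0,q1,q2,q7} splits into {q0,q7} and {q1,q2}.
No further refinement is possible. Final partition (6 blocks): {q3} | {q0,q7} | {q6} | {q5} | {q4} | {q1,q2}.

6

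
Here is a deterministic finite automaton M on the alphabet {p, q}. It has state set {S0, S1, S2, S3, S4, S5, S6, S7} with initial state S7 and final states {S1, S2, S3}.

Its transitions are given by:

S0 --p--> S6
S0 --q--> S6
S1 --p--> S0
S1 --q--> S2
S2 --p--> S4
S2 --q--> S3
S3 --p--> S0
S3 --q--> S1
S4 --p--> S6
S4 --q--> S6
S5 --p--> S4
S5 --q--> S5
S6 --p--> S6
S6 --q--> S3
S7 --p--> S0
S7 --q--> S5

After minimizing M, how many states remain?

Every state is reachable, so we keep all 8.
Initial partition by acceptance: {S1,S2,S3} | {S0,S4,S5,S6,S7}.
Split {S0,S4,S5,S6,S7} by δ(·,q) → {S0,S4,S5,S7} and {S6}.
On input p, block {S0,S4,S5,S7} splits into {S0,S4} and {S5,S7}.
Stable partition: {S1,S2,S3} | {S0,S4} | {S6} | {S5,S7} — 4 equivalence classes.

4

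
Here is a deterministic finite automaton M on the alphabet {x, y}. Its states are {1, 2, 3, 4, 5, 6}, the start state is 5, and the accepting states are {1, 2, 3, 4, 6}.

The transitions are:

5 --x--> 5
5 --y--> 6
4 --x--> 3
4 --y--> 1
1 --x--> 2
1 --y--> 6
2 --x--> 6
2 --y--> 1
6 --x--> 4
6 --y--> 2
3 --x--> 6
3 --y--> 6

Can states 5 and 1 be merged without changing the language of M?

No

P0 = {1,2,3,4,6} | {5}.
Stable partition: {1,2,3,4,6} | {5} — 2 equivalence classes.
5 and 1 end up in different blocks, so they are distinguishable. For instance, the string 'ε' is accepted from only 1.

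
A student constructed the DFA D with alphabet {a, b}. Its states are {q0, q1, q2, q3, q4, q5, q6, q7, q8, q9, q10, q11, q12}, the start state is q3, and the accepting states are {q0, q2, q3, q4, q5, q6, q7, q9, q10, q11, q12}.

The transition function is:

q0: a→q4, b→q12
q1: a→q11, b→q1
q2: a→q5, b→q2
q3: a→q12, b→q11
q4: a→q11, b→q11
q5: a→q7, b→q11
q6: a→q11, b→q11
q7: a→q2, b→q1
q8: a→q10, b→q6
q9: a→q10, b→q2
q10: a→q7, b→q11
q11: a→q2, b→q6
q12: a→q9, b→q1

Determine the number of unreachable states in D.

No path from q3 leads to q0, q4, q8; the other 10 states are all reachable.

3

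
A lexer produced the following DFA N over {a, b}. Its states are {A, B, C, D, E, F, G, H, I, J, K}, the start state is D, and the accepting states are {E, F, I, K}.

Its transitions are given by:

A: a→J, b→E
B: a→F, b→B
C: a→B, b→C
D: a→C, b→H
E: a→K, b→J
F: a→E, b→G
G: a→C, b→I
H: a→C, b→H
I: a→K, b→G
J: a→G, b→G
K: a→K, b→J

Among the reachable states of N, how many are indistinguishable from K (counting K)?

2

First remove the unreachable states {A}; 10 states remain.
Initial partition by acceptance: {E,F,I,K} | {B,C,D,G,H,J}.
On input a, block {B,C,D,G,H,J} splits into {C,D,G,H,J} and {B}.
Split {C,D,G,H,J} by δ(·,a) → {D,G,H,J} and {C}.
Split {D,G,H,J} by δ(·,a) → {D,G,H} and {J}.
On input b, block {E,F,I,K} splits into {E,K} and {F,I}.
On input b, block {D,G,H} splits into {D,H} and {G}.
The partition is now stable with 7 blocks: {E,K} | {D,H} | {B} | {C} | {J} | {F,I} | {G}.
The equivalence class containing K is {E,K}, of size 2.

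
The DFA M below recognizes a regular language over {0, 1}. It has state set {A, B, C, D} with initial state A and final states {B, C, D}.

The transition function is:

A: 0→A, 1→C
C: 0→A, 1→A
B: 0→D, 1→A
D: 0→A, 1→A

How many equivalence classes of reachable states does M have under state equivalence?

First remove the unreachable states {B,D}; 2 states remain.
P0 = {C} | {A}.
Stable partition: {C} | {A} — 2 equivalence classes.

2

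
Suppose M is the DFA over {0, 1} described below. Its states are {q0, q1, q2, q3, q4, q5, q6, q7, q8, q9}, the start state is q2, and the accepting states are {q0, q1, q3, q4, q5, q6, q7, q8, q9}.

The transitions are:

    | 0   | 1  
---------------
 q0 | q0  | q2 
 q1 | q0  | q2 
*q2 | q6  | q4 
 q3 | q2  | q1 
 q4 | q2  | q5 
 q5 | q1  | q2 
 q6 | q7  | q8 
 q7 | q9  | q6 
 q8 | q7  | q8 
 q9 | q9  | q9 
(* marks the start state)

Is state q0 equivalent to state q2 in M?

Reachable states from the start: {q0,q1,q2,q4,q5,q6,q7,q8,q9}. Unreachable: {q3} — drop them.
Start with accepting vs non-accepting: {q0,q1,q4,q5,q6,q7,q8,q9} | {q2}.
Split {q0,q1,q4,q5,q6,q7,q8,q9} by δ(·,0) → {q0,q1,q5,q6,q7,q8,q9} and {q4}.
On input 1, block {q0,q1,q5,q6,q7,q8,q9} splits into {q6,q7,q8,q9} and {q0,q1,q5}.
Stable partition: {q6,q7,q8,q9} | {q2} | {q4} | {q0,q1,q5} — 4 equivalence classes.
q0 and q2 end up in different blocks, so they are distinguishable. For instance, the string 'ε' is accepted from only q0.

No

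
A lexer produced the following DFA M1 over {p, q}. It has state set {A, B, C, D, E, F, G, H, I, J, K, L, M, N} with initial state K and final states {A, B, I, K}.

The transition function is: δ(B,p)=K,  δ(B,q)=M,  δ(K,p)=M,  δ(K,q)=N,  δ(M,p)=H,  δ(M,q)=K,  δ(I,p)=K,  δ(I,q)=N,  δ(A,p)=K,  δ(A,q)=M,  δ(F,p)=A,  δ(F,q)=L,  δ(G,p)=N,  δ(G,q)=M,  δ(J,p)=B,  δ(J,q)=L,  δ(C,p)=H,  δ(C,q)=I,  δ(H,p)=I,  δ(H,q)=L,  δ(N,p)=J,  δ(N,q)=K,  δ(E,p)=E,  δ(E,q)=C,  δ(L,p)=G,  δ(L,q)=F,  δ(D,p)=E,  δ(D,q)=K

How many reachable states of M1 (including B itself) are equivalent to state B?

States {C,D,E} cannot be reached from the start state, so discard them.
Start with accepting vs non-accepting: {A,B,I,K} | {F,G,H,J,L,M,N}.
Refine {A,B,I,K} on symbol p: members go to different blocks, giving {A,B,I} and {K}.
On input p, block {F,G,H,J,L,M,N} splits into {G,L,M,N} and {F,H,J}.
On input p, block {G,L,M,N} splits into {G,L} and {M,N}.
On input p, block {G,L} splits into {G} and {L}.
The partition is now stable with 6 blocks: {A,B,I} | {G} | {K} | {F,H,J} | {M,N} | {L}.
State B belongs to the block {A,B,I}, which has 3 states.

3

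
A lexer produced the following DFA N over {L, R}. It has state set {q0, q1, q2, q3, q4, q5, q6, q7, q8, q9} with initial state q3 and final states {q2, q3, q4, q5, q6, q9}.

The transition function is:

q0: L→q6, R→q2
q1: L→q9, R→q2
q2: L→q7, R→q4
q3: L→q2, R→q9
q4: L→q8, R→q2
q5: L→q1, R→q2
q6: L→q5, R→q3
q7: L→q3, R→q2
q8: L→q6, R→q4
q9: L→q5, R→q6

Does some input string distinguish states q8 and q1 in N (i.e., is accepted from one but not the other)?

No

Reachable states from the start: {q1,q2,q3,q4,q5,q6,q7,q8,q9}. Unreachable: {q0} — drop them.
Start with accepting vs non-accepting: {q2,q3,q4,q5,q6,q9} | {q1,q7,q8}.
Refine {q2,q3,q4,q5,q6,q9} on symbol L: members go to different blocks, giving {q2,q4,q5} and {q3,q6,q9}.
No further refinement is possible. Final partition (3 blocks): {q2,q4,q5} | {q1,q7,q8} | {q3,q6,q9}.
q8 and q1 lie in the same block of the stable partition, so they are equivalent — no string distinguishes them.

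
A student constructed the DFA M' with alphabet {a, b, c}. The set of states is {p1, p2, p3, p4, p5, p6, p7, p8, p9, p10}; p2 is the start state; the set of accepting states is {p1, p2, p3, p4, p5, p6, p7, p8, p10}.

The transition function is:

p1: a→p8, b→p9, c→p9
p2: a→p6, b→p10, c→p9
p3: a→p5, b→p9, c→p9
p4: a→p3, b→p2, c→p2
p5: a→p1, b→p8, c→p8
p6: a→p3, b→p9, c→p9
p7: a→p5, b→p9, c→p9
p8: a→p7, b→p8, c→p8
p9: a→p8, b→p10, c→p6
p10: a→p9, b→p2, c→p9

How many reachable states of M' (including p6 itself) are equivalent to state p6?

1

Reachable states from the start: {p1,p2,p3,p5,p6,p7,p8,p9,p10}. Unreachable: {p4} — drop them.
Initial partition by acceptance: {p1,p2,p3,p5,p6,p7,p8,p10} | {p9}.
Refine {p1,p2,p3,p5,p6,p7,p8,p10} on symbol a: members go to different blocks, giving {p1,p2,p3,p5,p6,p7,p8} and {p10}.
Split {p1,p2,p3,p5,p6,p7,p8} by δ(·,b) → {p1,p3,p6,p7} and {p5,p8} and {p2}.
On input a, block {p1,p3,p6,p7} splits into {p1,p3,p7} and {p6}.
Stable partition: {p1,p3,p7} | {p9} | {p10} | {p5,p8} | {p2} | {p6} — 6 equivalence classes.
State p6 belongs to the block {p6}, which has 1 states.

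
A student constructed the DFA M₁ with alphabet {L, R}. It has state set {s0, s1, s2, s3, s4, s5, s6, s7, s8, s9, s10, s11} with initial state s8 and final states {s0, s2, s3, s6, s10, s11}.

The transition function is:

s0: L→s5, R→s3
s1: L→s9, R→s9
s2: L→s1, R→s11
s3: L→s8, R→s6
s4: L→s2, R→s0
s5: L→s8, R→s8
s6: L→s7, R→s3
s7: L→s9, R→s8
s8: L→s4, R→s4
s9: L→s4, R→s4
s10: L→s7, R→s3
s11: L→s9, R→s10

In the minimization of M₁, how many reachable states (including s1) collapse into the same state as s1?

Start with accepting vs non-accepting: {s0,s2,s3,s6,s10,s11} | {s1,s4,s5,s7,s8,s9}.
Refine {s1,s4,s5,s7,s8,s9} on symbol L: members go to different blocks, giving {s1,s5,s7,s8,s9} and {s4}.
Split {s1,s5,s7,s8,s9} by δ(·,L) → {s1,s5,s7} and {s8,s9}.
Split {s0,s2,s3,s6,s10,s11} by δ(·,L) → {s0,s2,s6,s10} and {s3,s11}.
Stable partition: {s0,s2,s6,s10} | {s1,s5,s7} | {s4} | {s8,s9} | {s3,s11} — 5 equivalence classes.
State s1 belongs to the block {s1,s5,s7}, which has 3 states.

3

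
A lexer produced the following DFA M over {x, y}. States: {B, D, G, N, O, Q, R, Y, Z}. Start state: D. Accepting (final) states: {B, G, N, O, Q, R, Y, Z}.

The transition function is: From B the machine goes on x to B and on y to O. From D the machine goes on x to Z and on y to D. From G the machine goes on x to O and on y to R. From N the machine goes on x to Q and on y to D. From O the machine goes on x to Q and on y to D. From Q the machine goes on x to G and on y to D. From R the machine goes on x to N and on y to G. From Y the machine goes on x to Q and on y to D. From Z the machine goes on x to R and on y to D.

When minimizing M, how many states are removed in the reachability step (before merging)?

2

Starting at D and following transitions, the reachable set is {D, G, N, O, Q, R, Z}. That leaves B, Y unreachable — 2 in total.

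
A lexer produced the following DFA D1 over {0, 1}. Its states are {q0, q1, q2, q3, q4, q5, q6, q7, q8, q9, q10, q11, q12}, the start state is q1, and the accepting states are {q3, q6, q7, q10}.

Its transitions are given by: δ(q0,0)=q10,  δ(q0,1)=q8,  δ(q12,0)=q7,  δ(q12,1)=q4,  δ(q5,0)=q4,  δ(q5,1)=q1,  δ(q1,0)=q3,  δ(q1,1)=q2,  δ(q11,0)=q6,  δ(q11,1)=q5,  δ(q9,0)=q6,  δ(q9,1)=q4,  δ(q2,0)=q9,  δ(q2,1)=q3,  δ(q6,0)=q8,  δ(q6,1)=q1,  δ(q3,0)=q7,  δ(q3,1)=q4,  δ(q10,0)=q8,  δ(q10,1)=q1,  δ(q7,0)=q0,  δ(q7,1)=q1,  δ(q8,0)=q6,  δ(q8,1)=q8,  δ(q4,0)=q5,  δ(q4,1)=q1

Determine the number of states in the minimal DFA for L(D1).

7

Reachable states from the start: {q0,q1,q2,q3,q4,q5,q6,q7,q8,q9,q10}. Unreachable: {q11,q12} — drop them.
Initial partition by acceptance: {q3,q6,q7,q10} | {q0,q1,q2,q4,q5,q8,q9}.
Split {q3,q6,q7,q10} by δ(·,0) → {q6,q7,q10} and {q3}.
On input 0, block {q0,q1,q2,q4,q5,q8,q9} splits into {q0,q8,q9} and {q2,q4,q5} and {q1}.
Refine {q0,q8,q9} on symbol 1: members go to different blocks, giving {q0,q8} and {q9}.
On input 0, block {q2,q4,q5} splits into {q4,q5} and {q2}.
No further refinement is possible. Final partition (7 blocks): {q6,q7,q10} | {q0,q8} | {q3} | {q4,q5} | {q1} | {q9} | {q2}.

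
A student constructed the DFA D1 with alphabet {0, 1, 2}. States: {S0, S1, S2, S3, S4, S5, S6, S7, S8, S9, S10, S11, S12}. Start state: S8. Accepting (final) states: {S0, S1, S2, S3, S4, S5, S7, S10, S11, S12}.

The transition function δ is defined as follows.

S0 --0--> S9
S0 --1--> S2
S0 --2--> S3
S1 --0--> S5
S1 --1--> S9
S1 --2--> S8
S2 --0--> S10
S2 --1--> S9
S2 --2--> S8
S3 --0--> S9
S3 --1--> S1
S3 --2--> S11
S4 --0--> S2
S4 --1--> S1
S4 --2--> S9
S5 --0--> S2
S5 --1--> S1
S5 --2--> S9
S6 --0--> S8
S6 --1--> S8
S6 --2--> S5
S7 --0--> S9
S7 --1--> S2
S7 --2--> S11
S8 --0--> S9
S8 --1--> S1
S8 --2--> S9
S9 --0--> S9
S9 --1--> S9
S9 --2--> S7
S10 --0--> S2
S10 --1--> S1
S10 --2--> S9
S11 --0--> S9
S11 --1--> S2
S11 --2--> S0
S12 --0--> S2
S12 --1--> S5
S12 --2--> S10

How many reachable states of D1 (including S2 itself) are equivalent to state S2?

2

First remove the unreachable states {S4,S6,S12}; 10 states remain.
P0 = {S0,S1,S2,S3,S5,S7,S10,S11} | {S8,S9}.
Split {S0,S1,S2,S3,S5,S7,S10,S11} by δ(·,0) → {S0,S3,S7,S11} and {S1,S2,S5,S10}.
Split {S8,S9} by δ(·,1) → {S8} and {S9}.
Refine {S1,S2,S5,S10} on symbol 1: members go to different blocks, giving {S1,S2} and {S5,S10}.
The partition is now stable with 5 blocks: {S0,S3,S7,S11} | {S8} | {S1,S2} | {S9} | {S5,S10}.
The equivalence class containing S2 is {S1,S2}, of size 2.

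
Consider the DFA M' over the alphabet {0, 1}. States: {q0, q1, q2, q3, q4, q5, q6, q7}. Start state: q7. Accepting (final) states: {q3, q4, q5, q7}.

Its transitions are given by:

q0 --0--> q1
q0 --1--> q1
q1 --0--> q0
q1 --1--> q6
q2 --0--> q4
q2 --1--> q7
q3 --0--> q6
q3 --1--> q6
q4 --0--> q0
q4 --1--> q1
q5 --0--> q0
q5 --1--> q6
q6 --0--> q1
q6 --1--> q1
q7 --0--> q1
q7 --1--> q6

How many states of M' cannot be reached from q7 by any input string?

Starting at q7 and following transitions, the reachable set is {q0, q1, q6, q7}. That leaves q2, q3, q4, q5 unreachable — 4 in total.

4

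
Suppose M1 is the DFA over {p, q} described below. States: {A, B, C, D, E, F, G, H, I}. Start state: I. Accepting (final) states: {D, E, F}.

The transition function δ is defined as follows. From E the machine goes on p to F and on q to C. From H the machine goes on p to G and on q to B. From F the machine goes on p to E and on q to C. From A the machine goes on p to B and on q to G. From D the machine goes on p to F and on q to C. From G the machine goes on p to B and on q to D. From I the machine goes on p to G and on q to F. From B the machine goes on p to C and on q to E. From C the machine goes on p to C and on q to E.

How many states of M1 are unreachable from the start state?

No path from I leads to A, H; the other 7 states are all reachable.

2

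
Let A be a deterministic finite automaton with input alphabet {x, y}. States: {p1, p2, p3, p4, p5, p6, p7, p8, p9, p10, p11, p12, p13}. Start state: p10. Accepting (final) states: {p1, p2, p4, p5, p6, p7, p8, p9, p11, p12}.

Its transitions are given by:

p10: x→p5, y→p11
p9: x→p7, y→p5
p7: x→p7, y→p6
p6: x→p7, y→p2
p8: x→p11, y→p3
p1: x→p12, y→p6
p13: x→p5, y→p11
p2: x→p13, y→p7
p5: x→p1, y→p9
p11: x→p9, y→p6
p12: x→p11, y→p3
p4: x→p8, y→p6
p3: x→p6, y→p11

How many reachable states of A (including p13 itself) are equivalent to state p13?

First remove the unreachable states {p4,p8}; 11 states remain.
P0 = {p1,p2,p5,p6,p7,p9,p11,p12} | {p3,p10,p13}.
Refine {p1,p2,p5,p6,p7,p9,p11,p12} on symbol x: members go to different blocks, giving {p1,p5,p6,p7,p9,p11,p12} and {p2}.
Split {p1,p5,p6,p7,p9,p11,p12} by δ(·,y) → {p1,p5,p7,p9,p11} and {p6} and {p12}.
On input x, block {p1,p5,p7,p9,p11} splits into {p5,p7,p9,p11} and {p1}.
On input x, block {p5,p7,p9,p11} splits into {p7,p9,p11} and {p5}.
Split {p7,p9,p11} by δ(·,y) → {p7,p11} and {p9}.
Split {p7,p11} by δ(·,x) → {p7} and {p11}.
Split {p3,p10,p13} by δ(·,x) → {p10,p13} and {p3}.
Stable partition: {p7} | {p10,p13} | {p2} | {p6} | {p12} | {p1} | {p5} | {p9} | {p11} | {p3} — 10 equivalence classes.
The equivalence class containing p13 is {p10,p13}, of size 2.

2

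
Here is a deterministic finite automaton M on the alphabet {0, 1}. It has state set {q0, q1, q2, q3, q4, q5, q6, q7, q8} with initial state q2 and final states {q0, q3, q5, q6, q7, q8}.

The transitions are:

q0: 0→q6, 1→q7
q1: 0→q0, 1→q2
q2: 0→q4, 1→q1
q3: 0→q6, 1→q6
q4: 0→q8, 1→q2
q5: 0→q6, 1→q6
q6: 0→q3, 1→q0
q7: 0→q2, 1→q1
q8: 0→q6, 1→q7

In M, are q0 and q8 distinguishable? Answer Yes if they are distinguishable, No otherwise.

States {q5} cannot be reached from the start state, so discard them.
Initial partition by acceptance: {q0,q3,q6,q7,q8} | {q1,q2,q4}.
On input 0, block {q0,q3,q6,q7,q8} splits into {q0,q3,q6,q8} and {q7}.
Split {q0,q3,q6,q8} by δ(·,1) → {q0,q8} and {q3,q6}.
Refine {q1,q2,q4} on symbol 0: members go to different blocks, giving {q1,q4} and {q2}.
Split {q3,q6} by δ(·,1) → {q3} and {q6}.
No further refinement is possible. Final partition (6 blocks): {q0,q8} | {q1,q4} | {q7} | {q3} | {q2} | {q6}.
q0 and q8 lie in the same block of the stable partition, so they are equivalent — no string distinguishes them.

No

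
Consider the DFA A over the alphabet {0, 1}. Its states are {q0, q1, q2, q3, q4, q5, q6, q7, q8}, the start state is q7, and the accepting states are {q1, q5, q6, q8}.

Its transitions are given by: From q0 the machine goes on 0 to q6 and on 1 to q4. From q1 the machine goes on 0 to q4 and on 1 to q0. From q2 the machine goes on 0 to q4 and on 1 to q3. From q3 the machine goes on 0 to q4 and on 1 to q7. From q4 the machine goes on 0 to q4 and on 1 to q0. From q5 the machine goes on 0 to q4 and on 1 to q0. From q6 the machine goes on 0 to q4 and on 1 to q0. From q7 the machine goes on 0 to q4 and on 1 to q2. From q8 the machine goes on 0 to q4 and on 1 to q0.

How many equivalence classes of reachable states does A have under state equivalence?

4

States {q1,q5,q8} cannot be reached from the start state, so discard them.
Start with accepting vs non-accepting: {q6} | {q0,q2,q3,q4,q7}.
On input 0, block {q0,q2,q3,q4,q7} splits into {q2,q3,q4,q7} and {q0}.
On input 1, block {q2,q3,q4,q7} splits into {q2,q3,q7} and {q4}.
Stable partition: {q6} | {q2,q3,q7} | {q0} | {q4} — 4 equivalence classes.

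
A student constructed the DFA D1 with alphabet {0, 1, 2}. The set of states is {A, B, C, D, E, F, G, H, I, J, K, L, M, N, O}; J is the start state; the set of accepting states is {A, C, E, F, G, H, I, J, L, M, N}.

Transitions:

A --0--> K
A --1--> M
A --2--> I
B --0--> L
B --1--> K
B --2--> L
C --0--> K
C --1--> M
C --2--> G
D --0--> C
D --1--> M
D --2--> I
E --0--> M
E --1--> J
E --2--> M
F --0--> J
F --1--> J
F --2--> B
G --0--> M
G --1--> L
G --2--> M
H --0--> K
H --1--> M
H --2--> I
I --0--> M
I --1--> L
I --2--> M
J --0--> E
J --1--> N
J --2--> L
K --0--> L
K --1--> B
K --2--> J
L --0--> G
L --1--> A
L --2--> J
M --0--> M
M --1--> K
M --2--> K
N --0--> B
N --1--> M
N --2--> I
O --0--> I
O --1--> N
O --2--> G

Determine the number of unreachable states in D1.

5

No path from J leads to C, D, F, H, O; the other 10 states are all reachable.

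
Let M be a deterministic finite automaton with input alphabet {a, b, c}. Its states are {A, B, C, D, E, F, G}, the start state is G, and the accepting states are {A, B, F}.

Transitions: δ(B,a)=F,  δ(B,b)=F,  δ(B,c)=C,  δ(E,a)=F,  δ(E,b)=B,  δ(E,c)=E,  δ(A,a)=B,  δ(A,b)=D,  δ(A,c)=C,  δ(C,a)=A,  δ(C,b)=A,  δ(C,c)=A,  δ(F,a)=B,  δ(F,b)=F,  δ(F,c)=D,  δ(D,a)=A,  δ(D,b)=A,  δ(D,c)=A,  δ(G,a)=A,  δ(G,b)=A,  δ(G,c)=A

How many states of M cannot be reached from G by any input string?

1

Starting at G and following transitions, the reachable set is {A, B, C, D, F, G}. That leaves E unreachable — 1 in total.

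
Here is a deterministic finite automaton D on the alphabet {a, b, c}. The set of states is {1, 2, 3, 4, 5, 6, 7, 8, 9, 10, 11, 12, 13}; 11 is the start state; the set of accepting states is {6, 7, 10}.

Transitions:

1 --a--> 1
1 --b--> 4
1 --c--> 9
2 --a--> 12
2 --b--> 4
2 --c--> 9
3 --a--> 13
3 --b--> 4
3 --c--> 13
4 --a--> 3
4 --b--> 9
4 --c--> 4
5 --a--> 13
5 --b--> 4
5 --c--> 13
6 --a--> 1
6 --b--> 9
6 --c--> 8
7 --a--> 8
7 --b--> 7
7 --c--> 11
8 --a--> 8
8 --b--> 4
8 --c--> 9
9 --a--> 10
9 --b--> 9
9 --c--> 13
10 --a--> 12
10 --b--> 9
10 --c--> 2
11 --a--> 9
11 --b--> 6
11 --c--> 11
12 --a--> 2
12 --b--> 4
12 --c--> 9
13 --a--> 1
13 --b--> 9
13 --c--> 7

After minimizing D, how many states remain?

8

States {5} cannot be reached from the start state, so discard them.
Start with accepting vs non-accepting: {6,7,10} | {1,2,3,4,8,9,11,12,13}.
On input b, block {6,7,10} splits into {6,10} and {7}.
Split {1,2,3,4,8,9,11,12,13} by δ(·,a) → {1,2,3,4,8,11,12,13} and {9}.
Split {1,2,3,4,8,11,12,13} by δ(·,a) → {1,2,3,4,8,12,13} and {11}.
Refine {1,2,3,4,8,12,13} on symbol b: members go to different blocks, giving {1,2,3,8,12} and {4,13}.
Split {1,2,3,8,12} by δ(·,a) → {1,2,8,12} and {3}.
Split {4,13} by δ(·,a) → {4} and {13}.
The partition is now stable with 8 blocks: {6,10} | {1,2,8,12} | {7} | {9} | {11} | {4} | {3} | {13}.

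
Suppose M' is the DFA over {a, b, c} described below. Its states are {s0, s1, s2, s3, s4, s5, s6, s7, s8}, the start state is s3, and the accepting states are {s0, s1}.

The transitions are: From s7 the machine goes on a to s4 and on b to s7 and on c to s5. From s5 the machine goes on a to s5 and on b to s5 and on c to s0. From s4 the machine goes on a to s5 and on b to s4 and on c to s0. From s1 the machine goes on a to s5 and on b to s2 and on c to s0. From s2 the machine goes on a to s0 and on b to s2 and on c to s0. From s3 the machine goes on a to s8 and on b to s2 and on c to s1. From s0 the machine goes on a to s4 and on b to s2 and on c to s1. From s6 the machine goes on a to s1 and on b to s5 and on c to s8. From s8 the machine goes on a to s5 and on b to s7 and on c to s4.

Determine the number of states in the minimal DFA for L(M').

5

States {s6} cannot be reached from the start state, so discard them.
Start with accepting vs non-accepting: {s0,s1} | {s2,s3,s4,s5,s7,s8}.
On input a, block {s2,s3,s4,s5,s7,s8} splits into {s3,s4,s5,s7,s8} and {s2}.
Refine {s3,s4,s5,s7,s8} on symbol b: members go to different blocks, giving {s4,s5,s7,s8} and {s3}.
Refine {s4,s5,s7,s8} on symbol c: members go to different blocks, giving {s4,s5} and {s7,s8}.
No further refinement is possible. Final partition (5 blocks): {s0,s1} | {s4,s5} | {s2} | {s3} | {s7,s8}.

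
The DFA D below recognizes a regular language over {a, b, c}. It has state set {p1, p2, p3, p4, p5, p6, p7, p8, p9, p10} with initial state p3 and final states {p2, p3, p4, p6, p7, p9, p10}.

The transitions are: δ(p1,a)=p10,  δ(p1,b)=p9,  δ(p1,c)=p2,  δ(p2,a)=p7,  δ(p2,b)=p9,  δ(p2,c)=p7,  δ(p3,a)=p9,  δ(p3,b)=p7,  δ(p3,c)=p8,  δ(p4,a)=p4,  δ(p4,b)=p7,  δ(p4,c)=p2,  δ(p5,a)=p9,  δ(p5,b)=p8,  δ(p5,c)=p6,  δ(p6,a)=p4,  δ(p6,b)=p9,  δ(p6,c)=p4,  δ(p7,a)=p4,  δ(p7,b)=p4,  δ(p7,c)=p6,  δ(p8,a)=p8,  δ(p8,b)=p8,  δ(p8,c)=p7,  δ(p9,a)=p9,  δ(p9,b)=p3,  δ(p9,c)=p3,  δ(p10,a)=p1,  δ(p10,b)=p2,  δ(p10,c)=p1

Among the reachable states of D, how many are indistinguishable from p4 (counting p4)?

2

Reachable states from the start: {p2,p3,p4,p6,p7,p8,p9}. Unreachable: {p1,p5,p10} — drop them.
P0 = {p2,p3,p4,p6,p7,p9} | {p8}.
On input c, block {p2,p3,p4,p6,p7,p9} splits into {p2,p4,p6,p7,p9} and {p3}.
Refine {p2,p4,p6,p7,p9} on symbol b: members go to different blocks, giving {p2,p4,p6,p7} and {p9}.
Split {p2,p4,p6,p7} by δ(·,b) → {p2,p6} and {p4,p7}.
Stable partition: {p2,p6} | {p8} | {p3} | {p9} | {p4,p7} — 5 equivalence classes.
State p4 belongs to the block {p4,p7}, which has 2 states.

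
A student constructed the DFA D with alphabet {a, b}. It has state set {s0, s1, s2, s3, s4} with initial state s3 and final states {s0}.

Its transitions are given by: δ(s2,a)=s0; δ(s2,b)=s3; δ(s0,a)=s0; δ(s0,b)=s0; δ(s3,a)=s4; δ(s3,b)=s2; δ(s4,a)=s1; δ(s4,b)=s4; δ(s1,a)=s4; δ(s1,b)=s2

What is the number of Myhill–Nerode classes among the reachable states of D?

4

Start with accepting vs non-accepting: {s0} | {s1,s2,s3,s4}.
Refine {s1,s2,s3,s4} on symbol a: members go to different blocks, giving {s1,s3,s4} and {s2}.
On input b, block {s1,s3,s4} splits into {s1,s3} and {s4}.
Stable partition: {s0} | {s1,s3} | {s2} | {s4} — 4 equivalence classes.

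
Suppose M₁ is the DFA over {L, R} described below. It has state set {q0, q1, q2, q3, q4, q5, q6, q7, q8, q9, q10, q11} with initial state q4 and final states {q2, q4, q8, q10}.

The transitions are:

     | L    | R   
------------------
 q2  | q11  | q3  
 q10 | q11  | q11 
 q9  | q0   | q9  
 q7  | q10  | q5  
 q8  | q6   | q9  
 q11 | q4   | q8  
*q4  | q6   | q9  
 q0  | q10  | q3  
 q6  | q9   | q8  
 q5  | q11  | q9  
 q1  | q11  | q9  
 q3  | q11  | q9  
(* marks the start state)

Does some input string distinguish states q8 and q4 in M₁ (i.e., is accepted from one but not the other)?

Reachable states from the start: {q0,q3,q4,q6,q8,q9,q10,q11}. Unreachable: {q1,q2,q5,q7} — drop them.
Start with accepting vs non-accepting: {q4,q8,q10} | {q0,q3,q6,q9,q11}.
On input L, block {q0,q3,q6,q9,q11} splits into {q3,q6,q9} and {q0,q11}.
Split {q4,q8,q10} by δ(·,L) → {q4,q8} and {q10}.
Split {q3,q6,q9} by δ(·,L) → {q3,q9} and {q6}.
On input L, block {q0,q11} splits into {q0} and {q11}.
On input L, block {q3,q9} splits into {q3} and {q9}.
The partition is now stable with 7 blocks: {q4,q8} | {q3} | {q0} | {q10} | {q6} | {q11} | {q9}.
q8 and q4 lie in the same block of the stable partition, so they are equivalent — no string distinguishes them.

No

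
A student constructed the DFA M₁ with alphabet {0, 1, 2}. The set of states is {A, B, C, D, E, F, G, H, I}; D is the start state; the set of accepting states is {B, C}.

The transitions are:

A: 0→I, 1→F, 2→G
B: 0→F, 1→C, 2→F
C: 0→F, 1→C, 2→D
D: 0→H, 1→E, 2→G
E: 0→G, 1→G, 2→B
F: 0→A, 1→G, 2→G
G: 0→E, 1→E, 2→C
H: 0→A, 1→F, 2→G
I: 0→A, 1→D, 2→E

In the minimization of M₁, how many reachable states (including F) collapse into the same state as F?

All states are reachable from the start state.
Initial partition by acceptance: {B,C} | {A,D,E,F,G,H,I}.
On input 2, block {A,D,E,F,G,H,I} splits into {A,D,F,H,I} and {E,G}.
Refine {A,D,F,H,I} on symbol 1: members go to different blocks, giving {A,H,I} and {D,F}.
No further refinement is possible. Final partition (4 blocks): {B,C} | {A,H,I} | {E,G} | {D,F}.
State F belongs to the block {D,F}, which has 2 states.

2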